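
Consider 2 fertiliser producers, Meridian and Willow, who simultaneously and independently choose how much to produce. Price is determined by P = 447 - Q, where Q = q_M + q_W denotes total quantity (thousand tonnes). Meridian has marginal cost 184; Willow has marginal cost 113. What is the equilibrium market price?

248

Meridian's profit: π_M = (447 - Q)q_M - (184q_M). Setting ∂π_M/∂q_M = 0: 263 - 2q_M - (q_W) = 0.
Willow's first-order condition: 334 - 2q_W - (q_M) = 0.
Rearranging gives the reaction functions q_M = (263 - q_W)/2 and q_W = (334 - q_M)/2.
Substituting one into the other gives q_M = 64 and q_W = 135.
Total output Q = 199, so price P = 447 - 199 = 248.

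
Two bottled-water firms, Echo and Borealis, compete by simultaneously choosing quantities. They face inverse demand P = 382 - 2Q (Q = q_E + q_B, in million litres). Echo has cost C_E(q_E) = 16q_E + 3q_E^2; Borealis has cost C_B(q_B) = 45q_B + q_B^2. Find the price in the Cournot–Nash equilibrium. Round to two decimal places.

233.43

Echo's profit: π_E = (382 - 2Q)q_E - (16q_E + 3q_E²). Setting ∂π_E/∂q_E = 0: 366 - 10q_E - 2(q_B) = 0.
Borealis's profit: π_B = (382 - 2Q)q_B - (45q_B + q_B²). Setting ∂π_B/∂q_B = 0: 337 - 6q_B - 2(q_E) = 0.
Rearranging gives the reaction functions q_E = (366 - 2q_B)/10 and q_B = (337 - 2q_E)/6.
Solving the pair: q_E = 761/28, q_B = 1319/28.
Total output Q = 520/7, so price P = 382 - 2·(520/7) = 1634/7.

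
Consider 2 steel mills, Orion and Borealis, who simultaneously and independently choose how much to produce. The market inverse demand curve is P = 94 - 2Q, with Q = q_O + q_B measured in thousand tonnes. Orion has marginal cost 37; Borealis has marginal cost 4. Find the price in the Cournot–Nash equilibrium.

45

Orion's profit: π_O = (94 - 2Q)q_O - (37q_O). Setting ∂π_O/∂q_O = 0: 57 - 4q_O - 2(q_B) = 0.
Borealis's first-order condition: 90 - 4q_B - 2(q_O) = 0.
Best responses: q_O = (57 - 2q_B)/4, q_B = (90 - 2q_O)/4.
Solving the pair: q_O = 4, q_B = 41/2.
Total output Q = 49/2, so price P = 94 - 2·(49/2) = 45.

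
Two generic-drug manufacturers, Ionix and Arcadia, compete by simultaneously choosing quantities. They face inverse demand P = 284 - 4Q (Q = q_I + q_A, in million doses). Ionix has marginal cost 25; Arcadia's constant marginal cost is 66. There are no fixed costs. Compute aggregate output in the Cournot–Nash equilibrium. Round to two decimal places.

39.75

Ionix's profit: π_I = (284 - 4Q)q_I - (25q_I). Setting ∂π_I/∂q_I = 0: 259 - 8q_I - 4(q_A) = 0.
Arcadia's first-order condition: 218 - 8q_A - 4(q_I) = 0.
Best responses: q_I = (259 - 4q_A)/8, q_A = (218 - 4q_I)/8.
Substituting one into the other gives q_I = 25 and q_A = 59/4.
Total output Q = 25 + 59/4 = 159/4.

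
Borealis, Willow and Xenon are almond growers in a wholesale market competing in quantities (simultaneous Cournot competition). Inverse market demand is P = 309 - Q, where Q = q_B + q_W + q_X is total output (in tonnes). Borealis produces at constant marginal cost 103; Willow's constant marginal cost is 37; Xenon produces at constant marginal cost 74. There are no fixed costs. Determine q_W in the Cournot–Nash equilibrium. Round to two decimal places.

93.75

Borealis's profit: π_B = (309 - Q)q_B - (103q_B). Setting ∂π_B/∂q_B = 0: 206 - 2q_B - (q_W + q_X) = 0.
Willow's first-order condition: 272 - 2q_W - (q_B + q_X) = 0.
Xenon's profit: π_X = (309 - Q)q_X - (74q_X). Setting ∂π_X/∂q_X = 0: 235 - 2q_X - (q_B + q_W) = 0.
Adding the 3 first-order conditions: 713 − 4Q = 0, so Q = 713/4.
Back-substituting: q_B = (206 − 713/4) = 111/4, q_W = (272 − 713/4) = 375/4, q_X = (235 − 713/4) = 227/4.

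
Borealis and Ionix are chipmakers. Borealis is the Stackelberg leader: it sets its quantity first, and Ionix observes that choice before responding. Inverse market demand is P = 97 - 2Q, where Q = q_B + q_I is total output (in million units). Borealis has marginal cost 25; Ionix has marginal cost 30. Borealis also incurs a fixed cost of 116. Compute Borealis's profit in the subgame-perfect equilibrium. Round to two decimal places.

254.56

The follower Ionix best-responds to any q_B: π_I = (97 - 2Q)q_I - 30q_I.
Setting the follower's marginal profit to zero, 67 - 2q_B - 4q_I = 0, i.e. q_I = (67 - 2q_B)/4.
The leader anticipates this reaction. Substituting into P = 97 - 2Q gives P = 127/2 - q_B, so π_B = (127/2 - q_B)q_B - 25q_B.
Leader FOC: 77/2 - 2q_B = 0, so q_B = 77/4.
Then q_I = (67 - 2·(77/4))/4 = 57/8.
Price P = 97 - 2·(211/8) = 177/4.
Borealis's profit: (177/4 - 25)·(77/4) - 116 = 254.5625.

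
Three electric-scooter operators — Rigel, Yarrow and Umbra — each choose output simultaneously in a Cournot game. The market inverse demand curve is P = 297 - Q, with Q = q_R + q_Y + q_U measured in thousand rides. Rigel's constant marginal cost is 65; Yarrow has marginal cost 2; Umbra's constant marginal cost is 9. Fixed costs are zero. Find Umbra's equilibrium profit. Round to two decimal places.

Rigel's profit: π_R = (297 - Q)q_R - (65q_R). Setting ∂π_R/∂q_R = 0: 232 - 2q_R - (q_Y + q_U) = 0.
Yarrow's profit: π_Y = (297 - Q)q_Y - (2q_Y). Setting ∂π_Y/∂q_Y = 0: 295 - 2q_Y - (q_R + q_U) = 0.
Umbra's profit: π_U = (297 - Q)q_U - (9q_U). Setting ∂π_U/∂q_U = 0: 288 - 2q_U - (q_R + q_Y) = 0.
Summing all 3 equations gives 815 − 4Q = 0, hence Q = 815/4.
Back-substituting: q_R = (232 − 815/4) = 113/4, q_Y = (295 − 815/4) = 365/4, q_U = (288 − 815/4) = 337/4.
Price P = 297 - 815/4 = 373/4.
Umbra's profit: (373/4 - 9)·(337/4) = 7098.0625.

7098.06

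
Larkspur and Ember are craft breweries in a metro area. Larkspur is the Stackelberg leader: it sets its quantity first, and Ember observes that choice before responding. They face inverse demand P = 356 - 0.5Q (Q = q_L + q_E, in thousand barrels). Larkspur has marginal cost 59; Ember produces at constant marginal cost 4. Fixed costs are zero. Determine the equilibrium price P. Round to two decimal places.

The follower Ember best-responds to any q_L: π_E = (356 - 0.5Q)q_E - 4q_E.
Follower FOC: 352 - (1/2)q_L - q_E = 0, so q_E(q_L) = (352 - (1/2)q_L).
The leader anticipates this reaction. Substituting into P = 356 - 0.5Q gives P = 180 - (1/4)q_L, so π_L = (180 - (1/4)q_L)q_L - 59q_L.
Maximising: ∂π_L/∂q_L = 121 - (1/2)q_L = 0, giving q_L = 242.
Then q_E = (352 - (1/2)·242) = 231.
Total output Q = 473, so price P = 356 - (1/2)·473 = 239/2.

119.50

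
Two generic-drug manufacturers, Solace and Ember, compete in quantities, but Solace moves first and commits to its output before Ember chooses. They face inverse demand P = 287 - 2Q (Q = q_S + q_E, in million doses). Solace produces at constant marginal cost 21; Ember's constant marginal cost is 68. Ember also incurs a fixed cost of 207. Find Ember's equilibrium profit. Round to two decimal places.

281.28

Solve by backward induction. Given q_S, the follower Ember maximises π_E = (287 - 2q_S - 2q_E)q_E - 68q_E.
Follower FOC: 219 - 2q_S - 4q_E = 0, so q_E(q_S) = (219 - 2q_S)/4.
Solace substitutes q_E(q_S) into its own profit: π_S = q_S(287 - 2q_S - (219 - 2q_S)/2) - 21q_S = (355/2 - q_S)q_S - 21q_S.
The leader's first-order condition 313/2 - 2q_S = 0 yields q_S = 313/4.
Then q_E = (219 - 2·(313/4))/4 = 125/8.
Price P = 287 - 2·(751/8) = 397/4.
Ember's profit: (397/4 - 68)·(125/8) - 207 = 281.2813.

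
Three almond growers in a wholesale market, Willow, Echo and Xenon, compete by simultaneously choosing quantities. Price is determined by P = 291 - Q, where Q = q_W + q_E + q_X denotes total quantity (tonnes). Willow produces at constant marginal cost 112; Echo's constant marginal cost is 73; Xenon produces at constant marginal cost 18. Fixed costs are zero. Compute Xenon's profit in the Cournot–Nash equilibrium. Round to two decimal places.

11130.25

Willow's profit: π_W = (291 - Q)q_W - (112q_W). Setting ∂π_W/∂q_W = 0: 179 - 2q_W - (q_E + q_X) = 0.
Echo's profit: π_E = (291 - Q)q_E - (73q_E). Setting ∂π_E/∂q_E = 0: 218 - 2q_E - (q_W + q_X) = 0.
Xenon's profit: π_X = (291 - Q)q_X - (18q_X). Setting ∂π_X/∂q_X = 0: 273 - 2q_X - (q_W + q_E) = 0.
Adding the 3 conditions: 670 − 2Q − 2Q = 0, i.e. Q = 335/2.
Back-substituting: q_W = (179 − 335/2) = 23/2, q_E = (218 − 335/2) = 101/2, q_X = (273 − 335/2) = 211/2.
Price P = 291 - 335/2 = 247/2.
Xenon's profit: (247/2 - 18)·(211/2) = 11130.2500.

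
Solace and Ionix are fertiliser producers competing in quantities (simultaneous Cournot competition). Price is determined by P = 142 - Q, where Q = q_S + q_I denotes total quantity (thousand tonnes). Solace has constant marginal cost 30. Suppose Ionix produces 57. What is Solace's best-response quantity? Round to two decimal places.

27.50

With the rival's output fixed at 57, Solace's profit is π_S = (142 - 57 - q_S)q_S - (30q_S) = (85 - q_S)q_S - (30q_S).
∂π_S/∂q_S = 55 - 2q_S = 0, so q_S = 55/2.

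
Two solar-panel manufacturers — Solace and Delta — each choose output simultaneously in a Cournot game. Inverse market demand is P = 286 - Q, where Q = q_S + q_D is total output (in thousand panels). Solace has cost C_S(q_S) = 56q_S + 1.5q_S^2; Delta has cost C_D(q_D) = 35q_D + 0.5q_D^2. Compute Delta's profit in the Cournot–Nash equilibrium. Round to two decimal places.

8040.50

Solace's profit: π_S = (286 - Q)q_S - (56q_S + (3/2)q_S²). Setting ∂π_S/∂q_S = 0: 230 - 5q_S - (q_D) = 0.
Delta's profit: π_D = (286 - Q)q_D - (35q_D + (1/2)q_D²). Setting ∂π_D/∂q_D = 0: 251 - 3q_D - (q_S) = 0.
So q_S = (230 - q_D)/5 and q_D = (251 - q_S)/3.
Solving the pair: q_S = 439/14, q_D = 1025/14.
Price P = 286 - 732/7 = 1270/7.
Delta's profit: (1270/7)·(1025/14) - 35·(1025/14) - (1/2)(1025/14)² = 8040.4974.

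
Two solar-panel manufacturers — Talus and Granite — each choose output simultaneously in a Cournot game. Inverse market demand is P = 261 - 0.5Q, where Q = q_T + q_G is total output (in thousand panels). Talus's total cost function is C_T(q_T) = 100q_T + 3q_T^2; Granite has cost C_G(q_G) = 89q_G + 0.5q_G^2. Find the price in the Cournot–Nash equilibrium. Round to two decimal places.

211.56

Talus's profit: π_T = (261 - 0.5Q)q_T - (100q_T + 3q_T²). Setting ∂π_T/∂q_T = 0: 161 - 7q_T - (1/2)(q_G) = 0.
Granite's profit: π_G = (261 - 0.5Q)q_G - (89q_G + (1/2)q_G²). Setting ∂π_G/∂q_G = 0: 172 - 2q_G - (1/2)(q_T) = 0.
Best responses: q_T = (161 - (1/2)q_G)/7, q_G = (172 - (1/2)q_T)/2.
Solving the pair: q_T = 944/55, q_G = 81.7091.
Total output Q = 98.8727, so price P = 261 - (1/2)·98.8727 = 211.5636.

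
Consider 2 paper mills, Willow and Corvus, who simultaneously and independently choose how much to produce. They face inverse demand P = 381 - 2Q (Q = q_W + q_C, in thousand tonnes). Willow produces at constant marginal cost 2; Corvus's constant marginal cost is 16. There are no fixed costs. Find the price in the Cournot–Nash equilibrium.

133

Willow's profit: π_W = (381 - 2Q)q_W - (2q_W). Setting ∂π_W/∂q_W = 0: 379 - 4q_W - 2(q_C) = 0.
Corvus's first-order condition: 365 - 4q_C - 2(q_W) = 0.
Best responses: q_W = (379 - 2q_C)/4, q_C = (365 - 2q_W)/4.
Solving the pair: q_W = 131/2, q_C = 117/2.
Total output Q = 124, so price P = 381 - 2·124 = 133.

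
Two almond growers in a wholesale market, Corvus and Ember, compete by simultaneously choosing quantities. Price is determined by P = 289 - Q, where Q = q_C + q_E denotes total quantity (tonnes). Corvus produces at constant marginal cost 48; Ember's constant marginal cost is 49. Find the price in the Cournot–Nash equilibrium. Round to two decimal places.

Corvus's profit: π_C = (289 - Q)q_C - (48q_C). Setting ∂π_C/∂q_C = 0: 241 - 2q_C - (q_E) = 0.
Ember's profit: π_E = (289 - Q)q_E - (49q_E). Setting ∂π_E/∂q_E = 0: 240 - 2q_E - (q_C) = 0.
So q_C = (241 - q_E)/2 and q_E = (240 - q_C)/2.
Substituting one into the other gives q_C = 242/3 and q_E = 239/3.
Total output Q = 481/3, so price P = 289 - 481/3 = 386/3.

128.67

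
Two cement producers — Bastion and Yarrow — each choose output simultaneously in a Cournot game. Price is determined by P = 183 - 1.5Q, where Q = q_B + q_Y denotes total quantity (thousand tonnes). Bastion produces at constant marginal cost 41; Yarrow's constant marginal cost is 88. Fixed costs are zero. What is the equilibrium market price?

104

Bastion's profit: π_B = (183 - 1.5Q)q_B - (41q_B). Setting ∂π_B/∂q_B = 0: 142 - 3q_B - (3/2)(q_Y) = 0.
Yarrow's first-order condition: 95 - 3q_Y - (3/2)(q_B) = 0.
Best responses: q_B = (142 - (3/2)q_Y)/3, q_Y = (95 - (3/2)q_B)/3.
Solving the pair: q_B = 42, q_Y = 32/3.
Total output Q = 158/3, so price P = 183 - (3/2)·(158/3) = 104.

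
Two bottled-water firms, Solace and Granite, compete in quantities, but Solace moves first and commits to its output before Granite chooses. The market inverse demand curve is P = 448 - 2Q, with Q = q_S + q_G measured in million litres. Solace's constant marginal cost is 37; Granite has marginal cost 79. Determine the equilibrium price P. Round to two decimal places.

The follower Granite best-responds to any q_S: π_G = (448 - 2Q)q_G - 79q_G.
Follower FOC: 369 - 2q_S - 4q_G = 0, so q_G(q_S) = (369 - 2q_S)/4.
Solace substitutes q_G(q_S) into its own profit: π_S = q_S(448 - 2q_S - (369 - 2q_S)/2) - 37q_S = (527/2 - q_S)q_S - 37q_S.
Maximising: ∂π_S/∂q_S = 453/2 - 2q_S = 0, giving q_S = 453/4.
Then q_G = (369 - 2·(453/4))/4 = 285/8.
Total output Q = 1191/8, so price P = 448 - 2·(1191/8) = 601/4.

150.25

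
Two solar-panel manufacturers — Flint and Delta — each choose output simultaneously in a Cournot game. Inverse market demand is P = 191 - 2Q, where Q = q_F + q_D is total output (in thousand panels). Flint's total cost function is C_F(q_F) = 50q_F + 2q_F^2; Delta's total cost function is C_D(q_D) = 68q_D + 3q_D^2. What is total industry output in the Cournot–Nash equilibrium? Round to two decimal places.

24.55

Flint's profit: π_F = (191 - 2Q)q_F - (50q_F + 2q_F²). Setting ∂π_F/∂q_F = 0: 141 - 8q_F - 2(q_D) = 0.
Delta's first-order condition: 123 - 10q_D - 2(q_F) = 0.
So q_F = (141 - 2q_D)/8 and q_D = (123 - 2q_F)/10.
Substituting one into the other gives q_F = 291/19 and q_D = 351/38.
Total output Q = 291/19 + 351/38 = 933/38.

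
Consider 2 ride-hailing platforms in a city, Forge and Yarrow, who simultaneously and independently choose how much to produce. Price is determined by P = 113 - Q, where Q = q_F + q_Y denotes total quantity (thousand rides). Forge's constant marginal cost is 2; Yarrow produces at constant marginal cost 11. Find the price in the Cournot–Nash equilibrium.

42

Forge's profit: π_F = (113 - Q)q_F - (2q_F). Setting ∂π_F/∂q_F = 0: 111 - 2q_F - (q_Y) = 0.
Yarrow's first-order condition: 102 - 2q_Y - (q_F) = 0.
Rearranging gives the reaction functions q_F = (111 - q_Y)/2 and q_Y = (102 - q_F)/2.
Solving the pair: q_F = 40, q_Y = 31.
Total output Q = 71, so price P = 113 - 71 = 42.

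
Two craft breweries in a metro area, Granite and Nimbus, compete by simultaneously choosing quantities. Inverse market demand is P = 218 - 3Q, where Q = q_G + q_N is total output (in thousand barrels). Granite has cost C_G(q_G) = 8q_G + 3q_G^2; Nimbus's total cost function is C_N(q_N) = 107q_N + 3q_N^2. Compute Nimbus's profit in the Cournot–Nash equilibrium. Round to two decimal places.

162.24

Granite's profit: π_G = (218 - 3Q)q_G - (8q_G + 3q_G²). Setting ∂π_G/∂q_G = 0: 210 - 12q_G - 3(q_N) = 0.
Nimbus's first-order condition: 111 - 12q_N - 3(q_G) = 0.
Best responses: q_G = (210 - 3q_N)/12, q_N = (111 - 3q_G)/12.
Substituting one into the other gives q_G = 81/5 and q_N = 26/5.
Price P = 218 - 3·(107/5) = 769/5.
Nimbus's profit: (769/5)·(26/5) - 107·(26/5) - 3(26/5)² = 162.2400.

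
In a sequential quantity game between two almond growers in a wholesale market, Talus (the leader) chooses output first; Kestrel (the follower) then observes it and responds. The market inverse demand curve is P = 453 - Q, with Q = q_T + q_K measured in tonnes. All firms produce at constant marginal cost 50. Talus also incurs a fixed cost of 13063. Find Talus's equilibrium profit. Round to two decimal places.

The follower Kestrel best-responds to any q_T: π_K = (453 - Q)q_K - 50q_K.
Follower FOC: 403 - q_T - 2q_K = 0, so q_K(q_T) = (403 - q_T)/2.
The leader anticipates this reaction. Substituting into P = 453 - Q gives P = 503/2 - (1/2)q_T, so π_T = (503/2 - (1/2)q_T)q_T - 50q_T.
Leader FOC: 403/2 - q_T = 0, so q_T = 403/2.
Then q_K = (403 - 403/2)/2 = 403/4.
Price P = 453 - 1209/4 = 603/4.
Talus's profit: (603/4 - 50)·(403/2) - 13063 = 7238.1250.

7238.13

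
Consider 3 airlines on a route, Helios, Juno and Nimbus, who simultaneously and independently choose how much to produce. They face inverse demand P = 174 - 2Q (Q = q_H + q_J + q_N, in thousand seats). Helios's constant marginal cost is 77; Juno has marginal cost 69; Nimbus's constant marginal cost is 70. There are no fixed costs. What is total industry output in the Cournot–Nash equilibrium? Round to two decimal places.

38.25

Helios's profit: π_H = (174 - 2Q)q_H - (77q_H). Setting ∂π_H/∂q_H = 0: 97 - 4q_H - 2(q_J + q_N) = 0.
Juno's first-order condition: 105 - 4q_J - 2(q_H + q_N) = 0.
Nimbus's first-order condition: 104 - 4q_N - 2(q_H + q_J) = 0.
Summing all 3 equations gives 306 − 8Q = 0, hence Q = 153/4.
Back-substituting: q_H = (97 − 153/2)/2 = 41/4, q_J = (105 − 153/2)/2 = 57/4, q_N = (104 − 153/2)/2 = 55/4.
Total output Q = 41/4 + 57/4 + 55/4 = 153/4.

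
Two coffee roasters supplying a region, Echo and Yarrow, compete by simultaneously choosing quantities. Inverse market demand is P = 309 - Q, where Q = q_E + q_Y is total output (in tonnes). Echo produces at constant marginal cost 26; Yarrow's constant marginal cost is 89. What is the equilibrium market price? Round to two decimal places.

141.33

Echo's profit: π_E = (309 - Q)q_E - (26q_E). Setting ∂π_E/∂q_E = 0: 283 - 2q_E - (q_Y) = 0.
Yarrow's profit: π_Y = (309 - Q)q_Y - (89q_Y). Setting ∂π_Y/∂q_Y = 0: 220 - 2q_Y - (q_E) = 0.
So q_E = (283 - q_Y)/2 and q_Y = (220 - q_E)/2.
Substituting one into the other gives q_E = 346/3 and q_Y = 157/3.
Total output Q = 503/3, so price P = 309 - 503/3 = 424/3.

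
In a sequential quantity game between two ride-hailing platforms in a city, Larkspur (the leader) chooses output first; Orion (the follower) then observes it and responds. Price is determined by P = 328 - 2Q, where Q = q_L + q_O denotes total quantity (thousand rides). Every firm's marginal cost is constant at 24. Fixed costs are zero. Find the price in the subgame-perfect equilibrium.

Solve by backward induction. Given q_L, the follower Orion maximises π_O = (328 - 2q_L - 2q_O)q_O - 24q_O.
Setting the follower's marginal profit to zero, 304 - 2q_L - 4q_O = 0, i.e. q_O = (304 - 2q_L)/4.
The leader anticipates this reaction. Substituting into P = 328 - 2Q gives P = 176 - q_L, so π_L = (176 - q_L)q_L - 24q_L.
Leader FOC: 152 - 2q_L = 0, so q_L = 76.
Then q_O = (304 - 2·76)/4 = 38.
Total output Q = 114, so price P = 328 - 2·114 = 100.

100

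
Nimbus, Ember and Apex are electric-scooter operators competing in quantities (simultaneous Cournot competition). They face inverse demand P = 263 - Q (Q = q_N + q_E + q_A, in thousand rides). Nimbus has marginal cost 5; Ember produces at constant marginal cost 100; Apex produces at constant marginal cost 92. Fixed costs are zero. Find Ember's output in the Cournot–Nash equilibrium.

Nimbus's profit: π_N = (263 - Q)q_N - (5q_N). Setting ∂π_N/∂q_N = 0: 258 - 2q_N - (q_E + q_A) = 0.
Ember's first-order condition: 163 - 2q_E - (q_N + q_A) = 0.
Apex's first-order condition: 171 - 2q_A - (q_N + q_E) = 0.
Adding the 3 conditions: 592 − 2Q − 2Q = 0, i.e. Q = 148.
Back-substituting: q_N = (258 − 148) = 110, q_E = (163 − 148) = 15, q_A = (171 − 148) = 23.

15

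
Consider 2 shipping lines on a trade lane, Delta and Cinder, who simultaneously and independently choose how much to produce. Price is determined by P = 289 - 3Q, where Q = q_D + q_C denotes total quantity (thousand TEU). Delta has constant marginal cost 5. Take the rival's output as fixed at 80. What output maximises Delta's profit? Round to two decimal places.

7.33

With the rival's output fixed at 80, Delta's profit is π_D = (289 - 3·80 - 3q_D)q_D - (5q_D) = (49 - 3q_D)q_D - (5q_D).
∂π_D/∂q_D = 44 - 6q_D = 0, so q_D = 22/3.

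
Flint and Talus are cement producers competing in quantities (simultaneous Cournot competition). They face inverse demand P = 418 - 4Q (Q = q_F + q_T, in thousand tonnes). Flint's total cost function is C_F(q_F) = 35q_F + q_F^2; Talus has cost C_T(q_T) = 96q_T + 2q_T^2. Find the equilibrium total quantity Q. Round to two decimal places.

48.04

Flint's profit: π_F = (418 - 4Q)q_F - (35q_F + q_F²). Setting ∂π_F/∂q_F = 0: 383 - 10q_F - 4(q_T) = 0.
Talus's first-order condition: 322 - 12q_T - 4(q_F) = 0.
Rearranging gives the reaction functions q_F = (383 - 4q_T)/10 and q_T = (322 - 4q_F)/12.
Substituting one into the other gives q_F = 827/26 and q_T = 211/13.
Total output Q = 827/26 + 211/13 = 1249/26.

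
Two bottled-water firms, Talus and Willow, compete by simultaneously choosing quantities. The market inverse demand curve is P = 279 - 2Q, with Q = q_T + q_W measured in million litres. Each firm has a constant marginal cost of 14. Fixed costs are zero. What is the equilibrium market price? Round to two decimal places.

102.33

A representative firm's profit is π_i = q_i(279 - 2Q) - 14q_i.
Setting ∂π_i/∂q_i = 0 with rivals' quantities fixed: 265 - 4q_i - 2q_j = 0.
With identical firms every q_j equals q_i, so q_j = q_i and 265 = 6q_i, giving q_i = 265/6.
Total output Q = 265/3, so price P = 279 - 2·(265/3) = 307/3.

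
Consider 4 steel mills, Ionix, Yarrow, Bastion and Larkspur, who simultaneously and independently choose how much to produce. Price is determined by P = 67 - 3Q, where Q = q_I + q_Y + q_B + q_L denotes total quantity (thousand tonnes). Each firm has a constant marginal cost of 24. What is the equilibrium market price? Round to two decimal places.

32.60

Each firm earns π_i = (67 - 3Q)q_i - 24q_i.
First-order condition (treating rivals' output as given): 43 - 6q_i - 3·Σ_{j≠i} q_j = 0.
With identical firms every q_j equals q_i, so Σ_{j≠i} q_j = 3q_i and 43 = 15q_i, giving q_i = 43/15.
Total output Q = 172/15, so price P = 67 - 3·(172/15) = 163/5.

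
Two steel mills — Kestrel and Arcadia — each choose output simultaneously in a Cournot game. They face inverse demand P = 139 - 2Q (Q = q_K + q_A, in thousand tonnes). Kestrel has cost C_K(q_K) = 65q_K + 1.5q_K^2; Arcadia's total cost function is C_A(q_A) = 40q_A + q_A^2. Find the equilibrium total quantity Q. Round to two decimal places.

20.82

Kestrel's profit: π_K = (139 - 2Q)q_K - (65q_K + (3/2)q_K²). Setting ∂π_K/∂q_K = 0: 74 - 7q_K - 2(q_A) = 0.
Arcadia's first-order condition: 99 - 6q_A - 2(q_K) = 0.
Rearranging gives the reaction functions q_K = (74 - 2q_A)/7 and q_A = (99 - 2q_K)/6.
Substituting one into the other gives q_K = 123/19 and q_A = 545/38.
Total output Q = 123/19 + 545/38 = 791/38.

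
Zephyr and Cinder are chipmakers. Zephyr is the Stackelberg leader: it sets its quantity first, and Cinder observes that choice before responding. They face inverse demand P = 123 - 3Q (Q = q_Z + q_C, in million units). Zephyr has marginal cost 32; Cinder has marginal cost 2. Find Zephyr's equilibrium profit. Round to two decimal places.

Solve by backward induction. Given q_Z, the follower Cinder maximises π_C = (123 - 3q_Z - 3q_C)q_C - 2q_C.
∂π_C/∂q_C = 121 - 3q_Z - 6q_C = 0 gives the reaction function q_C = (121 - 3q_Z)/6.
Zephyr substitutes q_C(q_Z) into its own profit: π_Z = q_Z(123 - 3q_Z - (121 - 3q_Z)/2) - 32q_Z = (125/2 - (3/2)q_Z)q_Z - 32q_Z.
Maximising: ∂π_Z/∂q_Z = 61/2 - 3q_Z = 0, giving q_Z = 61/6.
Then q_C = (121 - 3·(61/6))/6 = 181/12.
Price P = 123 - 3·(101/4) = 189/4.
Zephyr's profit: (189/4 - 32)·(61/6) = 155.0417.

155.04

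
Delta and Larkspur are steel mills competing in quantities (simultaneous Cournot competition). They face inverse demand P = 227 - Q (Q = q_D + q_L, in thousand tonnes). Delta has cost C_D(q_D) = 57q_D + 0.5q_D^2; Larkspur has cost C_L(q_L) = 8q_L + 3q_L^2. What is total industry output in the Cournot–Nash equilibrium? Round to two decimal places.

Delta's profit: π_D = (227 - Q)q_D - (57q_D + (1/2)q_D²). Setting ∂π_D/∂q_D = 0: 170 - 3q_D - (q_L) = 0.
Larkspur's first-order condition: 219 - 8q_L - (q_D) = 0.
Best responses: q_D = (170 - q_L)/3, q_L = (219 - q_D)/8.
Solving the pair: q_D = 1141/23, q_L = 487/23.
Total output Q = 1141/23 + 487/23 = 1628/23.

70.78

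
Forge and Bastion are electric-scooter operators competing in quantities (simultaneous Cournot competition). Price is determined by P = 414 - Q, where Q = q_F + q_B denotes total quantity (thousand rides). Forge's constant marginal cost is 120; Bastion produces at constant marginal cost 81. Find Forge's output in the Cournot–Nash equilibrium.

85

Forge's profit: π_F = (414 - Q)q_F - (120q_F). Setting ∂π_F/∂q_F = 0: 294 - 2q_F - (q_B) = 0.
Bastion's profit: π_B = (414 - Q)q_B - (81q_B). Setting ∂π_B/∂q_B = 0: 333 - 2q_B - (q_F) = 0.
Best responses: q_F = (294 - q_B)/2, q_B = (333 - q_F)/2.
Solving the pair: q_F = 85, q_B = 124.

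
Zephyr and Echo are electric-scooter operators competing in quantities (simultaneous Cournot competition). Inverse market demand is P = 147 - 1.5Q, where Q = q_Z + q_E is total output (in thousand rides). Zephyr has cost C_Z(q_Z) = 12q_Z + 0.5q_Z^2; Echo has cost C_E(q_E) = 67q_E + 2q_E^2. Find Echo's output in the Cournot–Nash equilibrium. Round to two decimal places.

4.56

Zephyr's profit: π_Z = (147 - 1.5Q)q_Z - (12q_Z + (1/2)q_Z²). Setting ∂π_Z/∂q_Z = 0: 135 - 4q_Z - (3/2)(q_E) = 0.
Echo's first-order condition: 80 - 7q_E - (3/2)(q_Z) = 0.
So q_Z = (135 - (3/2)q_E)/4 and q_E = (80 - (3/2)q_Z)/7.
Substituting one into the other gives q_Z = 32.0388 and q_E = 470/103.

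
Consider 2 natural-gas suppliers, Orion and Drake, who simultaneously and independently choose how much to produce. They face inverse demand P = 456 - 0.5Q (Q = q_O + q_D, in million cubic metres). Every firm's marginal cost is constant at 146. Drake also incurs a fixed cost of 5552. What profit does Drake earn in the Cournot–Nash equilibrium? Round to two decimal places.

15803.56

Each firm earns π_i = (456 - 0.5Q)q_i - 146q_i.
First-order condition (treating rivals' output as given): 310 - q_i - (1/2)q_j = 0.
With identical firms every q_j equals q_i, so q_j = q_i and 310 = (3/2)q_i, giving q_i = 620/3.
Price P = 456 - (1/2)·(1240/3) = 748/3.
Drake's profit: (748/3 - 146)·(620/3) - 5552 = 15803.5556.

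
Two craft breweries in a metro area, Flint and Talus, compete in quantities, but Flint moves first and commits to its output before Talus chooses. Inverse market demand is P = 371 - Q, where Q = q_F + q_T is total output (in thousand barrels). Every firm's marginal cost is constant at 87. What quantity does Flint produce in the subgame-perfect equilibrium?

The follower Talus best-responds to any q_F: π_T = (371 - Q)q_T - 87q_T.
Follower FOC: 284 - q_F - 2q_T = 0, so q_T(q_F) = (284 - q_F)/2.
Flint substitutes q_T(q_F) into its own profit: π_F = q_F(371 - q_F - (284 - q_F)/2) - 87q_F = (229 - (1/2)q_F)q_F - 87q_F.
The leader's first-order condition 142 - q_F = 0 yields q_F = 142.
Then q_T = (284 - 142)/2 = 71.

142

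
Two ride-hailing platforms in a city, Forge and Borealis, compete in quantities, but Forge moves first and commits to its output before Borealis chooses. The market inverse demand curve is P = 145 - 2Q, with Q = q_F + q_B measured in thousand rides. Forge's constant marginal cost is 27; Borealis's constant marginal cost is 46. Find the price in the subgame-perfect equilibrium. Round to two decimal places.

The follower Borealis best-responds to any q_F: π_B = (145 - 2Q)q_B - 46q_B.
Setting the follower's marginal profit to zero, 99 - 2q_F - 4q_B = 0, i.e. q_B = (99 - 2q_F)/4.
The leader anticipates this reaction. Substituting into P = 145 - 2Q gives P = 191/2 - q_F, so π_F = (191/2 - q_F)q_F - 27q_F.
The leader's first-order condition 137/2 - 2q_F = 0 yields q_F = 137/4.
Then q_B = (99 - 2·(137/4))/4 = 61/8.
Total output Q = 335/8, so price P = 145 - 2·(335/8) = 245/4.

61.25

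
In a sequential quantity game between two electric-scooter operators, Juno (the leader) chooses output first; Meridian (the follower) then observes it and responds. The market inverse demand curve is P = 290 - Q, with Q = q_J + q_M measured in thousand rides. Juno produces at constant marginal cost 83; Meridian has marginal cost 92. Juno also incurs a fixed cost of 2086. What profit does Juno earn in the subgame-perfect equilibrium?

The follower Meridian best-responds to any q_J: π_M = (290 - Q)q_M - 92q_M.
∂π_M/∂q_M = 198 - q_J - 2q_M = 0 gives the reaction function q_M = (198 - q_J)/2.
The leader anticipates this reaction. Substituting into P = 290 - Q gives P = 191 - (1/2)q_J, so π_J = (191 - (1/2)q_J)q_J - 83q_J.
Maximising: ∂π_J/∂q_J = 108 - q_J = 0, giving q_J = 108.
Then q_M = (198 - 108)/2 = 45.
Price P = 290 - 153 = 137.
Juno's profit: (137 - 83)·108 - 2086 = 3746.

3746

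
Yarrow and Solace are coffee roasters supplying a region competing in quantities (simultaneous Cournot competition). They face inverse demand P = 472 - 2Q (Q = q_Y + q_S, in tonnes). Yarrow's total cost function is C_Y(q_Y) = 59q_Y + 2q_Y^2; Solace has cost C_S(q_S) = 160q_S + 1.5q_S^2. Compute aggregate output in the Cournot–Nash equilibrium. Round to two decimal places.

Yarrow's profit: π_Y = (472 - 2Q)q_Y - (59q_Y + 2q_Y²). Setting ∂π_Y/∂q_Y = 0: 413 - 8q_Y - 2(q_S) = 0.
Solace's profit: π_S = (472 - 2Q)q_S - (160q_S + (3/2)q_S²). Setting ∂π_S/∂q_S = 0: 312 - 7q_S - 2(q_Y) = 0.
Rearranging gives the reaction functions q_Y = (413 - 2q_S)/8 and q_S = (312 - 2q_Y)/7.
Substituting one into the other gives q_Y = 43.5962 and q_S = 835/26.
Total output Q = 43.5962 + 835/26 = 75.7115.

75.71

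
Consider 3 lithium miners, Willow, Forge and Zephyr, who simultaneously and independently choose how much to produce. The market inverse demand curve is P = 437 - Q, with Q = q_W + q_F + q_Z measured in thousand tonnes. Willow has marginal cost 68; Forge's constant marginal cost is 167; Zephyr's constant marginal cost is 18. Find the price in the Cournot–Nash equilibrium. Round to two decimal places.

Willow's profit: π_W = (437 - Q)q_W - (68q_W). Setting ∂π_W/∂q_W = 0: 369 - 2q_W - (q_F + q_Z) = 0.
Forge's first-order condition: 270 - 2q_F - (q_W + q_Z) = 0.
Zephyr's first-order condition: 419 - 2q_Z - (q_W + q_F) = 0.
Adding the 3 first-order conditions: 1058 − 4Q = 0, so Q = 529/2.
Back-substituting: q_W = (369 − 529/2) = 209/2, q_F = (270 − 529/2) = 11/2, q_Z = (419 − 529/2) = 309/2.
Total output Q = 529/2, so price P = 437 - 529/2 = 345/2.

172.50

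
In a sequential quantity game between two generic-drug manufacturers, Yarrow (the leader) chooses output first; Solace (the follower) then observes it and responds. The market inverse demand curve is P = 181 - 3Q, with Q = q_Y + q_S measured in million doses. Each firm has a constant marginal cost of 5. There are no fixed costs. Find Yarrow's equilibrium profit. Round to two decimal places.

Solve by backward induction. Given q_Y, the follower Solace maximises π_S = (181 - 3q_Y - 3q_S)q_S - 5q_S.
∂π_S/∂q_S = 176 - 3q_Y - 6q_S = 0 gives the reaction function q_S = (176 - 3q_Y)/6.
Yarrow substitutes q_S(q_Y) into its own profit: π_Y = q_Y(181 - 3q_Y - (176 - 3q_Y)/2) - 5q_Y = (93 - (3/2)q_Y)q_Y - 5q_Y.
Maximising: ∂π_Y/∂q_Y = 88 - 3q_Y = 0, giving q_Y = 88/3.
Then q_S = (176 - 3·(88/3))/6 = 44/3.
Price P = 181 - 3·44 = 49.
Yarrow's profit: (49 - 5)·(88/3) = 1290.6667.

1290.67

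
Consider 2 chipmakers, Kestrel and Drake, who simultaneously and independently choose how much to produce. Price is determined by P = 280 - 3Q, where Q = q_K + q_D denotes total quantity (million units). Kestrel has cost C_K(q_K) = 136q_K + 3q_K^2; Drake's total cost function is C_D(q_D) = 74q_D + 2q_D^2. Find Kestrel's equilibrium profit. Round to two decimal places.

Kestrel's profit: π_K = (280 - 3Q)q_K - (136q_K + 3q_K²). Setting ∂π_K/∂q_K = 0: 144 - 12q_K - 3(q_D) = 0.
Drake's profit: π_D = (280 - 3Q)q_D - (74q_D + 2q_D²). Setting ∂π_D/∂q_D = 0: 206 - 10q_D - 3(q_K) = 0.
Rearranging gives the reaction functions q_K = (144 - 3q_D)/12 and q_D = (206 - 3q_K)/10.
Substituting one into the other gives q_K = 274/37 and q_D = 680/37.
Price P = 280 - 3·(954/37) = 202.6486.
Kestrel's profit: 202.6486·(274/37) - 136·(274/37) - 3(274/37)² = 329.0402.

329.04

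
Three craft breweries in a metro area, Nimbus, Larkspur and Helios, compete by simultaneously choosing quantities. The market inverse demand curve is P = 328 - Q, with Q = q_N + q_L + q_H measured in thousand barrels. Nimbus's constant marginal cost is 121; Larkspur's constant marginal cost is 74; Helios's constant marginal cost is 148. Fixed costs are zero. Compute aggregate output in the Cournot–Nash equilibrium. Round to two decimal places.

160.25

Nimbus's profit: π_N = (328 - Q)q_N - (121q_N). Setting ∂π_N/∂q_N = 0: 207 - 2q_N - (q_L + q_H) = 0.
Larkspur's first-order condition: 254 - 2q_L - (q_N + q_H) = 0.
Helios's profit: π_H = (328 - Q)q_H - (148q_H). Setting ∂π_H/∂q_H = 0: 180 - 2q_H - (q_N + q_L) = 0.
Adding the 3 conditions: 641 − 2Q − 2Q = 0, i.e. Q = 641/4.
Back-substituting: q_N = (207 − 641/4) = 187/4, q_L = (254 − 641/4) = 375/4, q_H = (180 − 641/4) = 79/4.
Total output Q = 187/4 + 375/4 + 79/4 = 641/4.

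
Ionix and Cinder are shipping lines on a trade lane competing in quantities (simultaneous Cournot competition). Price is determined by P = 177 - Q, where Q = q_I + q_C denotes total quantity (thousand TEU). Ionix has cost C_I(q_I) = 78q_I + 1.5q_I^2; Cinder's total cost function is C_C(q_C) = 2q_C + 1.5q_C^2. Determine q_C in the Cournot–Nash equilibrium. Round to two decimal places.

32.33

Ionix's profit: π_I = (177 - Q)q_I - (78q_I + (3/2)q_I²). Setting ∂π_I/∂q_I = 0: 99 - 5q_I - (q_C) = 0.
Cinder's first-order condition: 175 - 5q_C - (q_I) = 0.
So q_I = (99 - q_C)/5 and q_C = (175 - q_I)/5.
Solving the pair: q_I = 40/3, q_C = 97/3.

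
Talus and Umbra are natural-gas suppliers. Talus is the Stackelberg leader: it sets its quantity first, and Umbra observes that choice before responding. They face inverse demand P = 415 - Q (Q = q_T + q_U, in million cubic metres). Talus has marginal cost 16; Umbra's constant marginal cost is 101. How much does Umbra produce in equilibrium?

Solve by backward induction. Given q_T, the follower Umbra maximises π_U = (415 - q_T - q_U)q_U - 101q_U.
Follower FOC: 314 - q_T - 2q_U = 0, so q_U(q_T) = (314 - q_T)/2.
Talus substitutes q_U(q_T) into its own profit: π_T = q_T(415 - q_T - (314 - q_T)/2) - 16q_T = (258 - (1/2)q_T)q_T - 16q_T.
Leader FOC: 242 - q_T = 0, so q_T = 242.
Then q_U = (314 - 242)/2 = 36.

36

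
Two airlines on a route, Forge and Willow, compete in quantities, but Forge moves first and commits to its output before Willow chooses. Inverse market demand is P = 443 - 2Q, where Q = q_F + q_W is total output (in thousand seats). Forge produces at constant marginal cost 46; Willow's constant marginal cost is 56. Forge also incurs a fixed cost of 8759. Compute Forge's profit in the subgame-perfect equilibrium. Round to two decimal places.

Solve by backward induction. Given q_F, the follower Willow maximises π_W = (443 - 2q_F - 2q_W)q_W - 56q_W.
∂π_W/∂q_W = 387 - 2q_F - 4q_W = 0 gives the reaction function q_W = (387 - 2q_F)/4.
The leader anticipates this reaction. Substituting into P = 443 - 2Q gives P = 499/2 - q_F, so π_F = (499/2 - q_F)q_F - 46q_F.
Leader FOC: 407/2 - 2q_F = 0, so q_F = 407/4.
Then q_W = (387 - 2·(407/4))/4 = 367/8.
Price P = 443 - 2·(1181/8) = 591/4.
Forge's profit: (591/4 - 46)·(407/4) - 8759 = 1594.0625.

1594.06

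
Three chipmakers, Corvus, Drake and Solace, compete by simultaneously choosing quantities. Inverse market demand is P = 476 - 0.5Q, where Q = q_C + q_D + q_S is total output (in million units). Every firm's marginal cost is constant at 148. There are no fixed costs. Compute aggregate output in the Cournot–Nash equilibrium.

Each firm earns π_i = (476 - 0.5Q)q_i - 148q_i.
First-order condition (treating rivals' output as given): 328 - q_i - (1/2)·Σ_{j≠i} q_j = 0.
With identical firms every q_j equals q_i, so Σ_{j≠i} q_j = 2q_i and 328 = 2q_i, giving q_i = 164.
Total output Q = 164 + 164 + 164 = 492.

492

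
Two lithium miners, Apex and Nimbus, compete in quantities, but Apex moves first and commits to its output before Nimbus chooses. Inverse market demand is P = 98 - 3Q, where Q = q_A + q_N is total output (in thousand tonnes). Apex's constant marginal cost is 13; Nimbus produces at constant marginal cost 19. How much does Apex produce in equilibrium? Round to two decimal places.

15.17

The follower Nimbus best-responds to any q_A: π_N = (98 - 3Q)q_N - 19q_N.
Follower FOC: 79 - 3q_A - 6q_N = 0, so q_N(q_A) = (79 - 3q_A)/6.
Apex substitutes q_N(q_A) into its own profit: π_A = q_A(98 - 3q_A - (79 - 3q_A)/2) - 13q_A = (117/2 - (3/2)q_A)q_A - 13q_A.
The leader's first-order condition 91/2 - 3q_A = 0 yields q_A = 91/6.
Then q_N = (79 - 3·(91/6))/6 = 67/12.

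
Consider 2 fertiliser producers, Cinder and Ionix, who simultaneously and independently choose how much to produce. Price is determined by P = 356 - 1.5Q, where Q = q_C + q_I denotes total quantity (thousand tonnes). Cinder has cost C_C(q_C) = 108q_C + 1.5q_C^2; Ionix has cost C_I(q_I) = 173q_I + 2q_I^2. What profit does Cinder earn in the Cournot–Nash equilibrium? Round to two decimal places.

Cinder's profit: π_C = (356 - 1.5Q)q_C - (108q_C + (3/2)q_C²). Setting ∂π_C/∂q_C = 0: 248 - 6q_C - (3/2)(q_I) = 0.
Ionix's first-order condition: 183 - 7q_I - (3/2)(q_C) = 0.
So q_C = (248 - (3/2)q_I)/6 and q_I = (183 - (3/2)q_C)/7.
Solving the pair: q_C = 36.7673, q_I = 968/53.
Price P = 356 - (3/2)·55.0314 = 273.4528.
Cinder's profit: 273.4528·36.7673 - 108·36.7673 - (3/2)·36.7673² = 4055.5021.

4055.50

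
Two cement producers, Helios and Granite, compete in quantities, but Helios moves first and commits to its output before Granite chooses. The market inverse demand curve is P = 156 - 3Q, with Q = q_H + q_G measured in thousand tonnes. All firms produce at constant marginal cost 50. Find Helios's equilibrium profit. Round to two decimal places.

468.17

The follower Granite best-responds to any q_H: π_G = (156 - 3Q)q_G - 50q_G.
Follower FOC: 106 - 3q_H - 6q_G = 0, so q_G(q_H) = (106 - 3q_H)/6.
Helios substitutes q_G(q_H) into its own profit: π_H = q_H(156 - 3q_H - (106 - 3q_H)/2) - 50q_H = (103 - (3/2)q_H)q_H - 50q_H.
The leader's first-order condition 53 - 3q_H = 0 yields q_H = 53/3.
Then q_G = (106 - 3·(53/3))/6 = 53/6.
Price P = 156 - 3·(53/2) = 153/2.
Helios's profit: (153/2 - 50)·(53/3) = 468.1667.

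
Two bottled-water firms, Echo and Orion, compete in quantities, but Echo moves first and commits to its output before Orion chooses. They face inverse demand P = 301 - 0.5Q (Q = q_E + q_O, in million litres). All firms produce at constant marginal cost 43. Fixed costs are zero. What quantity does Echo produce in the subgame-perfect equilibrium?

258

Solve by backward induction. Given q_E, the follower Orion maximises π_O = (301 - (1/2)q_E - (1/2)q_O)q_O - 43q_O.
Setting the follower's marginal profit to zero, 258 - (1/2)q_E - q_O = 0, i.e. q_O = (258 - (1/2)q_E).
Echo substitutes q_O(q_E) into its own profit: π_E = q_E(301 - (1/2)q_E - (258 - (1/2)q_E)/2) - 43q_E = (172 - (1/4)q_E)q_E - 43q_E.
Leader FOC: 129 - (1/2)q_E = 0, so q_E = 258.
Then q_O = (258 - (1/2)·258) = 129.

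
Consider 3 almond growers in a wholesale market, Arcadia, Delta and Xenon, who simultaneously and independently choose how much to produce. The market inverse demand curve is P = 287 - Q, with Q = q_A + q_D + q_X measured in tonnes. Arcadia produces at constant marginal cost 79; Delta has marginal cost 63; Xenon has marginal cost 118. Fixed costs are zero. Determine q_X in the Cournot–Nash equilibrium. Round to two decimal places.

Arcadia's profit: π_A = (287 - Q)q_A - (79q_A). Setting ∂π_A/∂q_A = 0: 208 - 2q_A - (q_D + q_X) = 0.
Delta's first-order condition: 224 - 2q_D - (q_A + q_X) = 0.
Xenon's profit: π_X = (287 - Q)q_X - (118q_X). Setting ∂π_X/∂q_X = 0: 169 - 2q_X - (q_A + q_D) = 0.
Adding the 3 first-order conditions: 601 − 4Q = 0, so Q = 601/4.
Back-substituting: q_A = (208 − 601/4) = 231/4, q_D = (224 − 601/4) = 295/4, q_X = (169 − 601/4) = 75/4.

18.75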